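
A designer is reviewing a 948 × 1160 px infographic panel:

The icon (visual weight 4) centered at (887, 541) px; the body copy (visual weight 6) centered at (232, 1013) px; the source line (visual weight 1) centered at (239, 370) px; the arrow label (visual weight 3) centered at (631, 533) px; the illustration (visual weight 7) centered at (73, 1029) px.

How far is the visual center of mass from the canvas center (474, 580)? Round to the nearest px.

Weights sum to 4 + 6 + 1 + 3 + 7 = 21.
Σw·x = 4·887 + 6·232 + 1·239 + 3·631 + 7·73 = 7583, so x̄ = 7583/21 ≈ 361.10.
Σw·y = 4·541 + 6·1013 + 1·370 + 3·533 + 7·1029 = 17414, so ȳ = 17414/21 ≈ 829.24.
Offset from (474, 580): Δx ≈ -112.90, Δy ≈ 249.24; distance = √(Δx² + Δy²) ≈ 273.62.

≈ 274 px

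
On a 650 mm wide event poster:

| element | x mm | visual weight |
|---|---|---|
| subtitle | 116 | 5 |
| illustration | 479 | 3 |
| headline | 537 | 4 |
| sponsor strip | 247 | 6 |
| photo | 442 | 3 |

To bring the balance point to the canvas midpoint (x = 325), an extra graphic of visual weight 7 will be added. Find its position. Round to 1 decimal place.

With the extra graphic, Σw becomes 5 + 3 + 4 + 6 + 3 + 7 = 28.
x: target moment 28×325 = 9100; current 5·116 + 3·479 + 4·537 + 6·247 + 3·442 = 6973; the extra graphic supplies 2127, so x = 2127/7 ≈ 303.86.

x ≈ 303.9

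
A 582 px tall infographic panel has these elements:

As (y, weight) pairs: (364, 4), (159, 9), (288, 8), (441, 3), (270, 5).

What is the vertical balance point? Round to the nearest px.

y ≈ 271

Total weight = 4 + 9 + 8 + 3 + 5 = 29.
y: (4·364 + 9·159 + 8·288 + 3·441 + 5·270) / 29 = 7864 / 29 ≈ 271.17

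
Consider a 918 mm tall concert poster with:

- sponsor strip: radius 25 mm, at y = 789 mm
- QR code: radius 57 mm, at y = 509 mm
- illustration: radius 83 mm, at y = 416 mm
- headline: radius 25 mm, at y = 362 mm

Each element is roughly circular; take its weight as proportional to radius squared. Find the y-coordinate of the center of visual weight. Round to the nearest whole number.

y ≈ 460

r² weights: sponsor strip 25² = 625, QR code 57² = 3249, illustration 83² = 6889, headline 25² = 625. Total = 11388.
y: (625·789 + 3249·509 + 6889·416 + 625·362) / 11388 = 5238940 / 11388 ≈ 460.04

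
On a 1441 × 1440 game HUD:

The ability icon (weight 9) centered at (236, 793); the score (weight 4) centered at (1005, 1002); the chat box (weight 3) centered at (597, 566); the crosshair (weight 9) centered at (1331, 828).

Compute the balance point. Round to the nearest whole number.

Σw = 9 + 4 + 3 + 9 = 25.
Σw·x = 9·236 + 4·1005 + 3·597 + 9·1331 = 19914, so x̄ = 19914/25 ≈ 796.56.
Σw·y = 9·793 + 4·1002 + 3·566 + 9·828 = 20295, so ȳ = 20295/25 ≈ 811.80.

(797, 812)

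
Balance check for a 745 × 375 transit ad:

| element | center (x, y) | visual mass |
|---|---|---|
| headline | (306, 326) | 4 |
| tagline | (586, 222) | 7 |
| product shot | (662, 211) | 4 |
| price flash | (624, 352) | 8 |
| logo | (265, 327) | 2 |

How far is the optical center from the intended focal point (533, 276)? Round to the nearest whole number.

≈ 13

Total weight = 4 + 7 + 4 + 8 + 2 = 25.
x: (4·306 + 7·586 + 4·662 + 8·624 + 2·265) / 25 = 13496 / 25 ≈ 539.84
y: (4·326 + 7·222 + 4·211 + 8·352 + 2·327) / 25 = 7172 / 25 ≈ 286.88
From (533, 276): dx = 6.84, dy = 10.88, so the distance is √(dx²+dy²) ≈ 12.85.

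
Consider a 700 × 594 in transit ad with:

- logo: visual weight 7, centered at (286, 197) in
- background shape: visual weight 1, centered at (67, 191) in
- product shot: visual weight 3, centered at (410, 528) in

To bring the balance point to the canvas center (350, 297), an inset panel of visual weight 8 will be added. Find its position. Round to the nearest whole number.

(419, 311)

With the inset panel, Σw becomes 7 + 1 + 3 + 8 = 19.
x: target moment 19×350 = 6650; current 7·286 + 1·67 + 3·410 = 3299; the inset panel supplies 3351, so x = 3351/8 ≈ 418.88.
y: target moment 19×297 = 5643; current 7·197 + 1·191 + 3·528 = 3154; the inset panel supplies 2489, so y = 2489/8 ≈ 311.12.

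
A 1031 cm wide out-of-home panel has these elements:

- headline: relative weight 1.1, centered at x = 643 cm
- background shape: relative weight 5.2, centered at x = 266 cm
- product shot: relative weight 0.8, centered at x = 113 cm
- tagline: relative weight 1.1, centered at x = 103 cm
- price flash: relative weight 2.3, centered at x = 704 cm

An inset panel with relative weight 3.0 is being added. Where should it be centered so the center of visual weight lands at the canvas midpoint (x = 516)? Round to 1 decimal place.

With the inset panel, Σw becomes 1.1 + 5.2 + 0.8 + 1.1 + 2.3 + 3.0 = 13.5.
Along x: (3913.4 + 3.0·x) / 13.5 = 516 (existing moment 1.1·643 + 5.2·266 + 0.8·113 + 1.1·103 + 2.3·704 = 3913.4) ⇒ x = (6966.0 − 3913.4) / 3.0 ≈ 1017.53.

x ≈ 1017.5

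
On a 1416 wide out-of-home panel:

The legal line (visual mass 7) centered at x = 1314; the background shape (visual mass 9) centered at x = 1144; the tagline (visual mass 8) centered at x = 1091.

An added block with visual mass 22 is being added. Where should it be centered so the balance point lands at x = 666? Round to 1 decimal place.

x ≈ 109.7

After adding the added block, total weight = 7 + 9 + 8 + 22 = 46.
x: target moment 46×666 = 30636; current 7·1314 + 9·1144 + 8·1091 = 28222; the added block supplies 2414, so x = 2414/22 ≈ 109.73.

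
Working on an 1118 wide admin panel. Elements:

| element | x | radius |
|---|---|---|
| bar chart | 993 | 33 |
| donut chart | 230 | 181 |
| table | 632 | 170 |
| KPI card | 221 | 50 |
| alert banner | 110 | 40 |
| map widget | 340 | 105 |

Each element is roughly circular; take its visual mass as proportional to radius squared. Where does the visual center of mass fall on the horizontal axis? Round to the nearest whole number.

Weights ∝ r²: bar chart 33² = 1089, donut chart 181² = 32761, table 170² = 28900, KPI card 50² = 2500, alert banner 40² = 1600, map widget 105² = 11025; Σw = 77875.
x: moment 31358207 / weight 77875 ≈ 402.67

x ≈ 403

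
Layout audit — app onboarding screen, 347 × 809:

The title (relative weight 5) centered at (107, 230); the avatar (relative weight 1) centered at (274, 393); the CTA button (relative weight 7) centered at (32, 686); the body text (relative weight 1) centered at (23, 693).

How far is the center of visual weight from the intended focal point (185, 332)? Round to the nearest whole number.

Total weight = 5 + 1 + 7 + 1 = 14.
Σw·x = 5·107 + 1·274 + 7·32 + 1·23 = 1056, so x̄ = 1056/14 ≈ 75.43.
Σw·y = 5·230 + 1·393 + 7·686 + 1·693 = 7038, so ȳ = 7038/14 ≈ 502.71.
From (185, 332): dx = -109.57, dy = 170.71, so the distance is √(dx²+dy²) ≈ 202.85.

≈ 203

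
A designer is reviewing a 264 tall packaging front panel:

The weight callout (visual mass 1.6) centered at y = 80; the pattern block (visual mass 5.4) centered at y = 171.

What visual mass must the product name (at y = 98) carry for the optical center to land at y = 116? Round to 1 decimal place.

w ≈ 13.3

Existing Σw = 7.0 (1.6 + 5.4); existing moment 1.6·80 + 5.4·171 = 1051.4.
For the centroid to hit 116: (1051.4 + w·98) / (7.0 + w) = 116.
Solving: w = (116·7.0 − 1051.4) / (98 − 116) = -239.4 / -18 ≈ 13.30.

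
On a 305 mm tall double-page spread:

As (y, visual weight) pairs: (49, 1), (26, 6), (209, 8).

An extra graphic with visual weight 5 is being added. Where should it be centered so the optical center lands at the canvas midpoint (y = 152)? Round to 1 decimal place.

With the extra graphic, Σw becomes 1 + 6 + 8 + 5 = 20.
y: need Σw·y = 20·152 = 3040. Existing = 1·49 + 6·26 + 8·209 = 1877. Remainder 1163 / 5 ≈ 232.60.

y ≈ 232.6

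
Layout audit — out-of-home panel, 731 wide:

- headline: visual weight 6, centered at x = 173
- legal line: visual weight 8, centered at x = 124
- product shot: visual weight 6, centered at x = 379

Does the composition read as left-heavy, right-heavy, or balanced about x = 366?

Σw = 6 + 8 + 6 = 20.
x: (6·173 + 8·124 + 6·379) / 20 = 4304 / 20 ≈ 215.20
215.2 vs midline 366 → left-heavy.

left-heavy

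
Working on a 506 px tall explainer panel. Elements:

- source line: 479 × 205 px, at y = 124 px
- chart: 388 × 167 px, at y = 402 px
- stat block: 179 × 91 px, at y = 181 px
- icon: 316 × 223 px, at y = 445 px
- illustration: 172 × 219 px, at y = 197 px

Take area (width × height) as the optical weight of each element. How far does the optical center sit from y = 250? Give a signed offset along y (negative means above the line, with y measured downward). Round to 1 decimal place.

≈ 28.2 px

Areas: source line 479·205 = 98195, chart 388·167 = 64796, stat block 179·91 = 16289, icon 316·223 = 70468, illustration 172·219 = 37668. Total weight = 287416.
Σw·y = 98195·124 + 64796·402 + 16289·181 + 70468·445 + 37668·197 = 79951337, so ȳ = 79951337/287416 ≈ 278.17.
Against y = 250, that's 278.17 − 250 = 28.17.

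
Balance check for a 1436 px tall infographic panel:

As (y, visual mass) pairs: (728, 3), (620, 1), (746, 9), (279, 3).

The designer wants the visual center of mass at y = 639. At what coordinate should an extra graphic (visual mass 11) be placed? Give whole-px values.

New total weight: (3 + 1 + 9 + 3) + 11 = 27.
y: need Σw·y = 27·639 = 17253. Existing = 3·728 + 1·620 + 9·746 + 3·279 = 10355. Remainder 6898 / 11 ≈ 627.09.

y ≈ 627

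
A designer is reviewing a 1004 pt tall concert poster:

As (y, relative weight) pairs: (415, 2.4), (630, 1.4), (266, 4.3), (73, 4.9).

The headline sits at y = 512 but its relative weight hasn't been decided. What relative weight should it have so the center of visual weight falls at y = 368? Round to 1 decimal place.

w ≈ 9.8

Fixed elements: Σw = 2.4 + 1.4 + 4.3 + 4.9 = 13.0, Σw·y = 2.4·415 + 1.4·630 + 4.3·266 + 4.9·73 = 3379.5.
For the centroid to hit 368: (3379.5 + w·512) / (13.0 + w) = 368.
Rearranging, w·(512 − 368) = 368·13.0 − 3379.5 = 1404.5, so w ≈ 1404.5/144 = 9.75.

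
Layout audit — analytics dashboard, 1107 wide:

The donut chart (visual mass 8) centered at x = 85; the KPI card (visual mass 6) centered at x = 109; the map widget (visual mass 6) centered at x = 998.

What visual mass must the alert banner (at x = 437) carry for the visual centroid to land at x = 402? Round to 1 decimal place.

w ≈ 20.5

Fixed elements: Σw = 8 + 6 + 6 = 20, Σw·x = 8·85 + 6·109 + 6·998 = 7322.
Balance at x = 402 requires (7322 + w·437) / (20 + w) = 402.
Rearranging, w·(437 − 402) = 402·20 − 7322 = 718, so w ≈ 718/35 = 20.51.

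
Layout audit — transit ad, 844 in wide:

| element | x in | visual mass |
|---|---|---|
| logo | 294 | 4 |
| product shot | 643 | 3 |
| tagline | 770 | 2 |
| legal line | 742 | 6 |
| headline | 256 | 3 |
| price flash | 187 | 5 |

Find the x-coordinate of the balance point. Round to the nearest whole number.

x ≈ 470

Weights sum to 4 + 3 + 2 + 6 + 3 + 5 = 23.
x: moment 10800 / weight 23 ≈ 469.57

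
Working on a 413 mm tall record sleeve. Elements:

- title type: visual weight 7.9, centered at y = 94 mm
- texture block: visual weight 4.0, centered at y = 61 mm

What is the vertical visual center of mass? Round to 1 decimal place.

Weights sum to 7.9 + 4.0 = 11.9.
y: (7.9·94 + 4.0·61) / 11.9 = 986.6 / 11.9 ≈ 82.91

y ≈ 82.9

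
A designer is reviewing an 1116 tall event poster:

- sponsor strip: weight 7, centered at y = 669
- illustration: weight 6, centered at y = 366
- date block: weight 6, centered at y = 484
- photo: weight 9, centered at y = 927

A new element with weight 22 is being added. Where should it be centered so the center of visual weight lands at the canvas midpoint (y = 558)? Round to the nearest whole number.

y ≈ 444

With the new element, Σw becomes 7 + 6 + 6 + 9 + 22 = 50.
y: target moment 50×558 = 27900; current 7·669 + 6·366 + 6·484 + 9·927 = 18126; the new element supplies 9774, so y = 9774/22 ≈ 444.27.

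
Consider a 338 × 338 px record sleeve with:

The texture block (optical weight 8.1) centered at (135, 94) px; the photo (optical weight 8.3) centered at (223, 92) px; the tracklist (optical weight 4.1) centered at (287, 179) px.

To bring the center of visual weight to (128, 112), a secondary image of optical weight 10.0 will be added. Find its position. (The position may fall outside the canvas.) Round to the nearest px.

(-22, 116)

New total weight: (8.1 + 8.3 + 4.1) + 10.0 = 30.5.
x: target moment 30.5×128 = 3904.0; current 8.1·135 + 8.3·223 + 4.1·287 = 4121.1; the secondary image supplies -217.1, so x = -217.1/10.0 ≈ -21.71.
y: target moment 30.5×112 = 3416.0; current 8.1·94 + 8.3·92 + 4.1·179 = 2258.9; the secondary image supplies 1157.1, so y = 1157.1/10.0 ≈ 115.71.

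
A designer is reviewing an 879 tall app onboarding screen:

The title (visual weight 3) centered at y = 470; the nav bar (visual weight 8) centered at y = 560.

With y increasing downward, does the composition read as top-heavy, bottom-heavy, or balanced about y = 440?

bottom-heavy

Weights sum to 3 + 8 = 11.
Σw·y = 3·470 + 8·560 = 5890, so ȳ = 5890/11 ≈ 535.45.
535.5 vs midline 440 → bottom-heavy.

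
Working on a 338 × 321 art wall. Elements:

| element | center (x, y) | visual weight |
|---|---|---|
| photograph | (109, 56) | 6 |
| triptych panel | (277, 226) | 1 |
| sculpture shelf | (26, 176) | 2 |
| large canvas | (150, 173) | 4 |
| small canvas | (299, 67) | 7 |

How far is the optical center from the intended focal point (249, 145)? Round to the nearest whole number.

≈ 77

Σw = 6 + 1 + 2 + 4 + 7 = 20.
Σw·x = 6·109 + 1·277 + 2·26 + 4·150 + 7·299 = 3676, so x̄ = 3676/20 ≈ 183.80.
Σw·y = 6·56 + 1·226 + 2·176 + 4·173 + 7·67 = 2075, so ȳ = 2075/20 ≈ 103.75.
Relative to (249, 145): Δ = (-65.20, -41.25); |Δ| = √(-65.20² + -41.25²) ≈ 77.15.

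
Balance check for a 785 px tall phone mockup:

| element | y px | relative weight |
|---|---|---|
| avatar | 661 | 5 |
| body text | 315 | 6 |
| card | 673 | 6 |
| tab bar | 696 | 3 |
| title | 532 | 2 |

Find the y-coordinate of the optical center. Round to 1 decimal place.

Σw = 5 + 6 + 6 + 3 + 2 = 22.
Σw·y = 5·661 + 6·315 + 6·673 + 3·696 + 2·532 = 12385, so ȳ = 12385/22 ≈ 562.95.

y ≈ 563.0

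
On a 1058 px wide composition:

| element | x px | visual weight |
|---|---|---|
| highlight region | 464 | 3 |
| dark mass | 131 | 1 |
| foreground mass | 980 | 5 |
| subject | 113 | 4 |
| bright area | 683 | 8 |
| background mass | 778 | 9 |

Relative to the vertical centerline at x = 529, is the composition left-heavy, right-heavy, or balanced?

right-heavy

Σw = 3 + 1 + 5 + 4 + 8 + 9 = 30.
Σw·x = 19341; x̄ = 19341/30 ≈ 644.70.
Since 644.7 is right of 529, the composition reads right-heavy.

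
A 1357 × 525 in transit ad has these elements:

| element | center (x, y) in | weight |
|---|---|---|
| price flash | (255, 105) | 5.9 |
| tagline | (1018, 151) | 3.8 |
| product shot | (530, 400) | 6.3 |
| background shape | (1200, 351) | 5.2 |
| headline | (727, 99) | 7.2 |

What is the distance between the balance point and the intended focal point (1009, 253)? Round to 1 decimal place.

Total weight = 5.9 + 3.8 + 6.3 + 5.2 + 7.2 = 28.4.
Σw·x = 5.9·255 + 3.8·1018 + 6.3·530 + 5.2·1200 + 7.2·727 = 20186.3, so x̄ = 20186.3/28.4 ≈ 710.79.
Σw·y = 5.9·105 + 3.8·151 + 6.3·400 + 5.2·351 + 7.2·99 = 6251.3, so ȳ = 6251.3/28.4 ≈ 220.12.
Relative to (1009, 253): Δ = (-298.21, -32.88); |Δ| = √(-298.21² + -32.88²) ≈ 300.02.

≈ 300.0 in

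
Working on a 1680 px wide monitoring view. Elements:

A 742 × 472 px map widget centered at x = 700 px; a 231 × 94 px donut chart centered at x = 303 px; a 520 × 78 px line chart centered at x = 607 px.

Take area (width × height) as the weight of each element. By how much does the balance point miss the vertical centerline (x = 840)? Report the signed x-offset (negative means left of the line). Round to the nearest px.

≈ -170 px

Areas: map widget 742·472 = 350224, donut chart 231·94 = 21714, line chart 520·78 = 40560. Total weight = 412498.
Σw·x = 350224·700 + 21714·303 + 40560·607 = 276356062, so x̄ = 276356062/412498 ≈ 669.96.
Offset from x = 840: 669.96 − 840 ≈ -170.04.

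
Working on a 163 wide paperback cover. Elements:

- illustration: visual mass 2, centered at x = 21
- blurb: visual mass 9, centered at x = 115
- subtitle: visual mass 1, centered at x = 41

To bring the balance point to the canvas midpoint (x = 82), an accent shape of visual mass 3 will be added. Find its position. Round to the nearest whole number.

x ≈ 37

New total weight: (2 + 9 + 1) + 3 = 15.
Along x: (1118 + 3·x) / 15 = 82 (existing moment 2·21 + 9·115 + 1·41 = 1118) ⇒ x = (1230 − 1118) / 3 ≈ 37.33.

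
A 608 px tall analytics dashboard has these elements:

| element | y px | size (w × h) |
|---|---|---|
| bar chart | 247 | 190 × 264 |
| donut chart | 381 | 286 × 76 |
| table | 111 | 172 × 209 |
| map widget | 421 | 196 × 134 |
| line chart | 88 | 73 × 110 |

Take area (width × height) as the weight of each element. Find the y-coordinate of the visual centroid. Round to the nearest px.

y ≈ 256

Areas: bar chart 190·264 = 50160, donut chart 286·76 = 21736, table 172·209 = 35948, map widget 196·134 = 26264, line chart 73·110 = 8030. Total weight = 142138.
y-moment: 50160·247 + 21736·381 + 35948·111 + 26264·421 + 8030·88 = 36424948; centroid 36424948/142138 ≈ 256.26.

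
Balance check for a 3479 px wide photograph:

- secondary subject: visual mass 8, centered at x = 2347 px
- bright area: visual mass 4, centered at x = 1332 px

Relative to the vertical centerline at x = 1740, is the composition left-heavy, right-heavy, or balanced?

right-heavy

Σw = 8 + 4 = 12.
x: (8·2347 + 4·1332) / 12 = 24104 / 12 ≈ 2008.67
2008.7 lies right of the midline 1740, so the layout is right-heavy.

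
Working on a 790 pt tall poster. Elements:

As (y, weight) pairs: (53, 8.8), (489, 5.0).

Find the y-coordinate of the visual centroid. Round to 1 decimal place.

Weights sum to 8.8 + 5.0 = 13.8.
y: (8.8·53 + 5.0·489) / 13.8 = 2911.4 / 13.8 ≈ 210.97

y ≈ 211.0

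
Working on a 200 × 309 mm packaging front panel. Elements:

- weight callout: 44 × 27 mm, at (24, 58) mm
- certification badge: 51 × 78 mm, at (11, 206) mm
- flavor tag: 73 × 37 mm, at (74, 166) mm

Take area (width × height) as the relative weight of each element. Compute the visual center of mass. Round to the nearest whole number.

Areas → weights: weight callout 44·27 = 1188, certification badge 51·78 = 3978, flavor tag 73·37 = 2701; Σw = 7867.
x: (1188·24 + 3978·11 + 2701·74) / 7867 = 272144 / 7867 ≈ 34.59
y: (1188·58 + 3978·206 + 2701·166) / 7867 = 1336738 / 7867 ≈ 169.92

(35, 170)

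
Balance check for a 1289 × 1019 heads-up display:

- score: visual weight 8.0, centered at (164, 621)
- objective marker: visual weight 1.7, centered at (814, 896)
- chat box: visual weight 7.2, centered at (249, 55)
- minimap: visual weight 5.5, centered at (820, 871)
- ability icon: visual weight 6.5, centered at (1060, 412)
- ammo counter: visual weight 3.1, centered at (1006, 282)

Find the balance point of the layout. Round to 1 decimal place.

(594.0, 475.9)

Total weight = 8.0 + 1.7 + 7.2 + 5.5 + 6.5 + 3.1 = 32.0.
Σw·x = 8.0·164 + 1.7·814 + 7.2·249 + 5.5·820 + 6.5·1060 + 3.1·1006 = 19007.2, so x̄ = 19007.2/32.0 ≈ 593.98.
Σw·y = 8.0·621 + 1.7·896 + 7.2·55 + 5.5·871 + 6.5·412 + 3.1·282 = 15229.9, so ȳ = 15229.9/32.0 ≈ 475.93.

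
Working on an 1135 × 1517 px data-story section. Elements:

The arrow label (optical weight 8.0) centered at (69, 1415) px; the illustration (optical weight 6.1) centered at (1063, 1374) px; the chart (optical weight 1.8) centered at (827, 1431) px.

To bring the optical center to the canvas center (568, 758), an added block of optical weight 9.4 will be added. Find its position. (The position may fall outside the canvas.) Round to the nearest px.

(622, -330)

New total weight: (8.0 + 6.1 + 1.8) + 9.4 = 25.3.
x: need Σw·x = 25.3·568 = 14370.4. Existing = 8.0·69 + 6.1·1063 + 1.8·827 = 8524.9. Remainder 5845.5 / 9.4 ≈ 621.86.
y: need Σw·y = 25.3·758 = 19177.4. Existing = 8.0·1415 + 6.1·1374 + 1.8·1431 = 22277.2. Remainder -3099.8 / 9.4 ≈ -329.77.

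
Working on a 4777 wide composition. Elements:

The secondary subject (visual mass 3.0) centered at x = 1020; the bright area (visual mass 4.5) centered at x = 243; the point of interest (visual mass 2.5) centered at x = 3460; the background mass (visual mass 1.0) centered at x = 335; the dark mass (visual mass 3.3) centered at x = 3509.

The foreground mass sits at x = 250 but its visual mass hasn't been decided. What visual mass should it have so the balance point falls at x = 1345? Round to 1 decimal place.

w ≈ 5.0

Fixed elements: Σw = 3.0 + 4.5 + 2.5 + 1.0 + 3.3 = 14.3, Σw·x = 3.0·1020 + 4.5·243 + 2.5·3460 + 1.0·335 + 3.3·3509 = 24718.2.
Balance at x = 1345 requires (24718.2 + w·250) / (14.3 + w) = 1345.
Rearranging, w·(250 − 1345) = 1345·14.3 − 24718.2 = -5484.7, so w ≈ -5484.7/-1095 = 5.01.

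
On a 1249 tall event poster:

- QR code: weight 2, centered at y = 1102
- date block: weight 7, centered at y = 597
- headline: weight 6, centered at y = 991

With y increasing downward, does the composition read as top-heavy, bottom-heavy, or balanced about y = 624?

Total weight = 2 + 7 + 6 = 15.
Σw·y = 2·1102 + 7·597 + 6·991 = 12329, so ȳ = 12329/15 ≈ 821.93.
821.9 vs midline 624 → bottom-heavy.

bottom-heavy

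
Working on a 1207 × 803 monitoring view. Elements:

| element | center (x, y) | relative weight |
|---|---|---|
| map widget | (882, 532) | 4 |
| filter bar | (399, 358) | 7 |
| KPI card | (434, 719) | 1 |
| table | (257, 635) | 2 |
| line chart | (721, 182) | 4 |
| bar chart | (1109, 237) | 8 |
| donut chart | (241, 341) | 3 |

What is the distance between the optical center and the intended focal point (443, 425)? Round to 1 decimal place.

Total weight = 4 + 7 + 1 + 2 + 4 + 8 + 3 = 29.
x: moment 19748 / weight 29 ≈ 680.97
Σw·y = 10270; ȳ = 10270/29 ≈ 354.14.
Relative to (443, 425): Δ = (237.97, -70.86); |Δ| = √(237.97² + -70.86²) ≈ 248.29.

≈ 248.3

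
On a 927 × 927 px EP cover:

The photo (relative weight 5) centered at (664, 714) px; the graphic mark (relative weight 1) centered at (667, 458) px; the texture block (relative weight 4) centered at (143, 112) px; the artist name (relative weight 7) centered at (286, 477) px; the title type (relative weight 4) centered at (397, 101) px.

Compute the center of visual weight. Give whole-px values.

Σw = 5 + 1 + 4 + 7 + 4 = 21.
x: (5·664 + 1·667 + 4·143 + 7·286 + 4·397) / 21 = 8149 / 21 ≈ 388.05
y: (5·714 + 1·458 + 4·112 + 7·477 + 4·101) / 21 = 8219 / 21 ≈ 391.38

(388, 391)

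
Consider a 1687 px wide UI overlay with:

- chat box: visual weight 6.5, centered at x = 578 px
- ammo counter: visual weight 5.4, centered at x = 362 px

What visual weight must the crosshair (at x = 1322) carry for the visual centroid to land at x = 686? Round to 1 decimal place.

Existing Σw = 11.9 (6.5 + 5.4); existing moment 6.5·578 + 5.4·362 = 5711.8.
Set Σw·x/Σw = 686: (5711.8 + 1322w) = 686·(11.9 + w).
Solving: w = (686·11.9 − 5711.8) / (1322 − 686) = 2451.6 / 636 ≈ 3.85.

w ≈ 3.9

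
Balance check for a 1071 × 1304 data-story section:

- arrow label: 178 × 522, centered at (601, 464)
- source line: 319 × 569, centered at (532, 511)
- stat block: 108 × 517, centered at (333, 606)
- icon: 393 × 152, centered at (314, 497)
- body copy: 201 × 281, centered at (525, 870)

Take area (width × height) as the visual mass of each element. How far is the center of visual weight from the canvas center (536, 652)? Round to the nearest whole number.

≈ 105

Taking area as weight: arrow label 178·522 = 92916, source line 319·569 = 181511, stat block 108·517 = 55836, icon 393·152 = 59736, body copy 201·281 = 56481. Sum 446480.
x-moment: 92916·601 + 181511·532 + 55836·333 + 59736·314 + 56481·525 = 219409385; centroid 219409385/446480 ≈ 491.42.
y-moment: 92916·464 + 181511·511 + 55836·606 + 59736·497 + 56481·870 = 248529023; centroid 248529023/446480 ≈ 556.64.
Offset from (536, 652): Δx ≈ -44.58, Δy ≈ -95.36; distance = √(Δx² + Δy²) ≈ 105.26.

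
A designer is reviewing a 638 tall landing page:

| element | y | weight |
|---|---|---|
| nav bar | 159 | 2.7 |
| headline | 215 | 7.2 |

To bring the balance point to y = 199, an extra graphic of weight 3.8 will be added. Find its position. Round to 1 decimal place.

With the extra graphic, Σw becomes 2.7 + 7.2 + 3.8 = 13.7.
y: target moment 13.7×199 = 2726.3; current 2.7·159 + 7.2·215 = 1977.3; the extra graphic supplies 749.0, so y = 749.0/3.8 ≈ 197.11.

y ≈ 197.1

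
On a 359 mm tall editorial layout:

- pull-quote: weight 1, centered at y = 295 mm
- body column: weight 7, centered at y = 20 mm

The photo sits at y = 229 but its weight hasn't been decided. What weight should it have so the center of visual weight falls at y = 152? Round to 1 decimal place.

w ≈ 10.1

Existing Σw = 8 (1 + 7); existing moment 1·295 + 7·20 = 435.
Set Σw·y/Σw = 152: (435 + 229w) = 152·(8 + w).
Rearranging, w·(229 − 152) = 152·8 − 435 = 781, so w ≈ 781/77 = 10.14.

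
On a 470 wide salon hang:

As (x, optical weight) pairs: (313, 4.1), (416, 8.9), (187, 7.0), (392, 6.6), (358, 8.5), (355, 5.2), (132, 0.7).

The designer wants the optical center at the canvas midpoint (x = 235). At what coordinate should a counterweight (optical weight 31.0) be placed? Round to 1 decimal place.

x ≈ 98.6

New total weight: (4.1 + 8.9 + 7.0 + 6.6 + 8.5 + 5.2 + 0.7) + 31.0 = 72.0.
x: target moment 72.0×235 = 16920.0; current 4.1·313 + 8.9·416 + 7.0·187 + 6.6·392 + 8.5·358 + 5.2·355 + 0.7·132 = 13863.3; the counterweight supplies 3056.7, so x = 3056.7/31.0 ≈ 98.60.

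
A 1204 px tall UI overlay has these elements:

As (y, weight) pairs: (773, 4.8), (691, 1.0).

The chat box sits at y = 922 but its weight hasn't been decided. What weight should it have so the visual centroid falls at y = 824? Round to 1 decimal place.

w ≈ 3.9

Known weights sum to 4.8 + 1.0 = 5.8; their moment is 4.8·773 + 1.0·691 = 4401.4.
Balance at y = 824 requires (4401.4 + w·922) / (5.8 + w) = 824.
So w = (824·5.8 − 4401.4)/(922 − 824) = 377.8/98 ≈ 3.86.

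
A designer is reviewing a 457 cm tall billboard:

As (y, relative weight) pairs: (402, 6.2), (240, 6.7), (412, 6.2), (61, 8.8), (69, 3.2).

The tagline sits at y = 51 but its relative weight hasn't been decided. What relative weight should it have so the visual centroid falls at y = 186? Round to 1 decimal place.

w ≈ 12.1

Existing Σw = 31.1 (6.2 + 6.7 + 6.2 + 8.8 + 3.2); existing moment 6.2·402 + 6.7·240 + 6.2·412 + 8.8·61 + 3.2·69 = 7412.4.
Balance at y = 186 requires (7412.4 + w·51) / (31.1 + w) = 186.
So w = (186·31.1 − 7412.4)/(51 − 186) = -1627.8/-135 ≈ 12.06.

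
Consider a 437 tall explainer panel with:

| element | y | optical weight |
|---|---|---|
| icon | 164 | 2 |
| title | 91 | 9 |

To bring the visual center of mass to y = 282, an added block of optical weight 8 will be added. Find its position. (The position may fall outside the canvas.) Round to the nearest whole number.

With the added block, Σw becomes 2 + 9 + 8 = 19.
y: target moment 19×282 = 5358; current 2·164 + 9·91 = 1147; the added block supplies 4211, so y = 4211/8 ≈ 526.38.

y ≈ 526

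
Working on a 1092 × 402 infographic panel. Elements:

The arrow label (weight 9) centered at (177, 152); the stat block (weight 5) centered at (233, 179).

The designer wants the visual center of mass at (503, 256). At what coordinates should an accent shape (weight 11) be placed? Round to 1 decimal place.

(892.5, 376.1)

After adding the accent shape, total weight = 9 + 5 + 11 = 25.
x: target moment 25×503 = 12575; current 9·177 + 5·233 = 2758; the accent shape supplies 9817, so x = 9817/11 ≈ 892.45.
y: target moment 25×256 = 6400; current 9·152 + 5·179 = 2263; the accent shape supplies 4137, so y = 4137/11 ≈ 376.09.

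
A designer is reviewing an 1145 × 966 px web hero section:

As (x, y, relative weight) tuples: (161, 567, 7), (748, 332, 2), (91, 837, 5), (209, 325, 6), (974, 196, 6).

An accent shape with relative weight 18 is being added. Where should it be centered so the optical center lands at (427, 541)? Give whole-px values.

(478, 659)

After adding the accent shape, total weight = 7 + 2 + 5 + 6 + 6 + 18 = 44.
x: target moment 44×427 = 18788; current 7·161 + 2·748 + 5·91 + 6·209 + 6·974 = 10176; the accent shape supplies 8612, so x = 8612/18 ≈ 478.44.
y: target moment 44×541 = 23804; current 7·567 + 2·332 + 5·837 + 6·325 + 6·196 = 11944; the accent shape supplies 11860, so y = 11860/18 ≈ 658.89.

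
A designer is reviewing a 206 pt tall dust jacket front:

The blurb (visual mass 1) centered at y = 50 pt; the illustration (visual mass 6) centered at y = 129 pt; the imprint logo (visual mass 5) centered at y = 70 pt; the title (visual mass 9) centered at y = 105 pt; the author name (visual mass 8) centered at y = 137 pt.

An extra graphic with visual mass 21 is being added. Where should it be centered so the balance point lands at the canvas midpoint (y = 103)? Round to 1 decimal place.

After adding the extra graphic, total weight = 1 + 6 + 5 + 9 + 8 + 21 = 50.
y: need Σw·y = 50·103 = 5150. Existing = 1·50 + 6·129 + 5·70 + 9·105 + 8·137 = 3215. Remainder 1935 / 21 ≈ 92.14.

y ≈ 92.1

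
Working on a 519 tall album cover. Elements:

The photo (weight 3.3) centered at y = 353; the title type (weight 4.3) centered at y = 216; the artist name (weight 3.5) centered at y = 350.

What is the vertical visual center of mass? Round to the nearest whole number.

Total weight = 3.3 + 4.3 + 3.5 = 11.1.
Σw·y = 3.3·353 + 4.3·216 + 3.5·350 = 3318.7, so ȳ = 3318.7/11.1 ≈ 298.98.

y ≈ 299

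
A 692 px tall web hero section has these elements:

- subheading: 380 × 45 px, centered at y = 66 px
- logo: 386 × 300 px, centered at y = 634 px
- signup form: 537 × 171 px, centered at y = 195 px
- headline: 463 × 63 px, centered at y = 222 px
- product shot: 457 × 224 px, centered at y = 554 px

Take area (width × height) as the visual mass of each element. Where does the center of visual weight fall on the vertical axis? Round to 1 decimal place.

Areas: subheading 380·45 = 17100, logo 386·300 = 115800, signup form 537·171 = 91827, headline 463·63 = 29169, product shot 457·224 = 102368. Total weight = 356264.
y: (17100·66 + 115800·634 + 91827·195 + 29169·222 + 102368·554) / 356264 = 155639455 / 356264 ≈ 436.87

y ≈ 436.9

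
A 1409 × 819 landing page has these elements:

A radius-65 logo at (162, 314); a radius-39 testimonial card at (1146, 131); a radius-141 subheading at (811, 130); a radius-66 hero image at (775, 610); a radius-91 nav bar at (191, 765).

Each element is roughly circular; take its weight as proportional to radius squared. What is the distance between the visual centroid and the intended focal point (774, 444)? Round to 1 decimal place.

Weights ∝ r²: logo 65² = 4225, testimonial card 39² = 1521, subheading 141² = 19881, hero image 66² = 4356, nav bar 91² = 8281; Σw = 38264.
x-moment: 4225·162 + 1521·1146 + 19881·811 + 4356·775 + 8281·191 = 23508578; centroid 23508578/38264 ≈ 614.38.
y-moment: 4225·314 + 1521·131 + 19881·130 + 4356·610 + 8281·765 = 13102556; centroid 13102556/38264 ≈ 342.43.
Offset from (774, 444): Δx ≈ -159.62, Δy ≈ -101.57; distance = √(Δx² + Δy²) ≈ 189.20.

≈ 189.2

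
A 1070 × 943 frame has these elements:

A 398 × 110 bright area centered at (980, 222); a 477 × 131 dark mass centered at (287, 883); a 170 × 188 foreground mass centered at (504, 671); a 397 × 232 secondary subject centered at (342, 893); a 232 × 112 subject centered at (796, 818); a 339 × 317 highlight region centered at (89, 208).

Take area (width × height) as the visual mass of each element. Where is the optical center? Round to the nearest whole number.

Areas: bright area 398·110 = 43780, dark mass 477·131 = 62487, foreground mass 170·188 = 31960, secondary subject 397·232 = 92104, subject 232·112 = 25984, highlight region 339·317 = 107463. Total weight = 363778.
Σw·x = 138693048; x̄ = 138693048/363778 ≈ 381.26.
y: moment 212196429 / weight 363778 ≈ 583.31

(381, 583)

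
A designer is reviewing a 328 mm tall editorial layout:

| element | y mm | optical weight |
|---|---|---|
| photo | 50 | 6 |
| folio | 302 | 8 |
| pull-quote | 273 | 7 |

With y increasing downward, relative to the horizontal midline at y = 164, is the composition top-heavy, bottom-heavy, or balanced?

Σw = 6 + 8 + 7 = 21.
y: (6·50 + 8·302 + 7·273) / 21 = 4627 / 21 ≈ 220.33
220.3 lies below (larger y than) the midline 164, so the layout is bottom-heavy.

bottom-heavy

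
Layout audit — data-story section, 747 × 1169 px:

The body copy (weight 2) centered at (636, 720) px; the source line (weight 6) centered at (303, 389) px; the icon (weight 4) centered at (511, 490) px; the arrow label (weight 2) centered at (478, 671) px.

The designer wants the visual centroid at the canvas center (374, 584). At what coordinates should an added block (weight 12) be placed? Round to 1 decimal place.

(302.8, 675.7)

After adding the added block, total weight = 2 + 6 + 4 + 2 + 12 = 26.
x: target moment 26×374 = 9724; current 2·636 + 6·303 + 4·511 + 2·478 = 6090; the added block supplies 3634, so x = 3634/12 ≈ 302.83.
y: target moment 26×584 = 15184; current 2·720 + 6·389 + 4·490 + 2·671 = 7076; the added block supplies 8108, so y = 8108/12 ≈ 675.67.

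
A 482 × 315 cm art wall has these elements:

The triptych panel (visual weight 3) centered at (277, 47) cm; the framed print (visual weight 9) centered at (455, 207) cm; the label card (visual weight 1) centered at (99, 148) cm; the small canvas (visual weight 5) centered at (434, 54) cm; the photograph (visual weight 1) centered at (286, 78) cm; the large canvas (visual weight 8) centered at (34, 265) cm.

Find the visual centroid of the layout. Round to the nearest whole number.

(287, 171)

Σw = 3 + 9 + 1 + 5 + 1 + 8 = 27.
x-moment: 3·277 + 9·455 + 1·99 + 5·434 + 1·286 + 8·34 = 7753; centroid 7753/27 ≈ 287.15.
y-moment: 3·47 + 9·207 + 1·148 + 5·54 + 1·78 + 8·265 = 4620; centroid 4620/27 ≈ 171.11.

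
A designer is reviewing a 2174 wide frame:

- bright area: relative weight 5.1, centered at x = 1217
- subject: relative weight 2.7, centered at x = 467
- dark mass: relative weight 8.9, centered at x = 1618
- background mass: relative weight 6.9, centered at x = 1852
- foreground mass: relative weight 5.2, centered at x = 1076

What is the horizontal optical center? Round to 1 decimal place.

x ≈ 1397.3

Σw = 5.1 + 2.7 + 8.9 + 6.9 + 5.2 = 28.8.
x: (5.1·1217 + 2.7·467 + 8.9·1618 + 6.9·1852 + 5.2·1076) / 28.8 = 40241.8 / 28.8 ≈ 1397.28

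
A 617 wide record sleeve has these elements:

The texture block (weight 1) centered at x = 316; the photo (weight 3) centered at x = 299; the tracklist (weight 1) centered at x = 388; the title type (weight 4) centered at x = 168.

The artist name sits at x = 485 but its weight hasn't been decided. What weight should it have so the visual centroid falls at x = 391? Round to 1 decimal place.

w ≈ 13.3

Fixed elements: Σw = 1 + 3 + 1 + 4 = 9, Σw·x = 1·316 + 3·299 + 1·388 + 4·168 = 2273.
For the centroid to hit 391: (2273 + w·485) / (9 + w) = 391.
Rearranging, w·(485 − 391) = 391·9 − 2273 = 1246, so w ≈ 1246/94 = 13.26.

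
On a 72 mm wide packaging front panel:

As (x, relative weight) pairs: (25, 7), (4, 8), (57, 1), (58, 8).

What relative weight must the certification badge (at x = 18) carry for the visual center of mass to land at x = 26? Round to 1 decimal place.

Existing Σw = 24 (7 + 8 + 1 + 8); existing moment 7·25 + 8·4 + 1·57 + 8·58 = 728.
Balance at x = 26 requires (728 + w·18) / (24 + w) = 26.
So w = (26·24 − 728)/(18 − 26) = -104/-8 ≈ 13.00.

w ≈ 13.0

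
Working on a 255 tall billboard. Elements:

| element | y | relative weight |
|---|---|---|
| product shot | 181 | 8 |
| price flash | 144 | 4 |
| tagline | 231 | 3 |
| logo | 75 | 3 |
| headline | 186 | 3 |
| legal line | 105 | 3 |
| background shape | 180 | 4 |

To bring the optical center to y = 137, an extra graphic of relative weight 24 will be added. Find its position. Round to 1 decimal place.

With the extra graphic, Σw becomes 8 + 4 + 3 + 3 + 3 + 3 + 4 + 24 = 52.
y: need Σw·y = 52·137 = 7124. Existing = 8·181 + 4·144 + 3·231 + 3·75 + 3·186 + 3·105 + 4·180 = 4535. Remainder 2589 / 24 ≈ 107.88.

y ≈ 107.9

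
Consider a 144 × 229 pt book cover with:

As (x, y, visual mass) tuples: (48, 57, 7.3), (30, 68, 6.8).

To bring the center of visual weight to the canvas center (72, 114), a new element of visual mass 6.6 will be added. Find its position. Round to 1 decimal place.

(141.8, 224.4)

New total weight: (7.3 + 6.8) + 6.6 = 20.7.
x: target moment 20.7×72 = 1490.4; current 7.3·48 + 6.8·30 = 554.4; the new element supplies 936.0, so x = 936.0/6.6 ≈ 141.82.
y: target moment 20.7×114 = 2359.8; current 7.3·57 + 6.8·68 = 878.5; the new element supplies 1481.3, so y = 1481.3/6.6 ≈ 224.44.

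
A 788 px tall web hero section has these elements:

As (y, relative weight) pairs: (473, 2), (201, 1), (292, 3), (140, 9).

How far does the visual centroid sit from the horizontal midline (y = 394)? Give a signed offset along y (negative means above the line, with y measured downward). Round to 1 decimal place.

Weights sum to 2 + 1 + 3 + 9 = 15.
y-moment: 2·473 + 1·201 + 3·292 + 9·140 = 3283; centroid 3283/15 ≈ 218.87.
Offset from y = 394: 218.87 − 394 ≈ -175.13.

≈ -175.1 px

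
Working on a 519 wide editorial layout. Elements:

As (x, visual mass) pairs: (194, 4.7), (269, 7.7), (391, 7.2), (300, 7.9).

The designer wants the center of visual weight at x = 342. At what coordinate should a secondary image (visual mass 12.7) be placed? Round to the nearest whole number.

After adding the secondary image, total weight = 4.7 + 7.7 + 7.2 + 7.9 + 12.7 = 40.2.
Along x: (8168.3 + 12.7·x) / 40.2 = 342 (existing moment 4.7·194 + 7.7·269 + 7.2·391 + 7.9·300 = 8168.3) ⇒ x = (13748.4 − 8168.3) / 12.7 ≈ 439.38.

x ≈ 439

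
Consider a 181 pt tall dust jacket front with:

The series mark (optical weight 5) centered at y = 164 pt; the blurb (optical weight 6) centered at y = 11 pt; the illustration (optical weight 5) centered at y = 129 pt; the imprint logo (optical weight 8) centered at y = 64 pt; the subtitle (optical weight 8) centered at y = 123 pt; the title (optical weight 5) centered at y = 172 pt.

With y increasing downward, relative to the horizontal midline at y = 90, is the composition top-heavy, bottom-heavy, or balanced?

bottom-heavy

Σw = 5 + 6 + 5 + 8 + 8 + 5 = 37.
y-moment: 5·164 + 6·11 + 5·129 + 8·64 + 8·123 + 5·172 = 3887; centroid 3887/37 ≈ 105.05.
105.1 lies below (larger y than) the midline 90, so the layout is bottom-heavy.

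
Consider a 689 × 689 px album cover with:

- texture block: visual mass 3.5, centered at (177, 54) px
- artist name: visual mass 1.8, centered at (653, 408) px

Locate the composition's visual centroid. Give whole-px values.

Total weight = 3.5 + 1.8 = 5.3.
x-moment: 3.5·177 + 1.8·653 = 1794.9; centroid 1794.9/5.3 ≈ 338.66.
y-moment: 3.5·54 + 1.8·408 = 923.4; centroid 923.4/5.3 ≈ 174.23.

(339, 174)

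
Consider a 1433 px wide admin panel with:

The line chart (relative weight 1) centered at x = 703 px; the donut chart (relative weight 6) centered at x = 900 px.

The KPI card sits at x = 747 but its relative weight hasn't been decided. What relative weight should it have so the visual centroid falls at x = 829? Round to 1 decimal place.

Existing Σw = 7 (1 + 6); existing moment 1·703 + 6·900 = 6103.
Balance at x = 829 requires (6103 + w·747) / (7 + w) = 829.
Rearranging, w·(747 − 829) = 829·7 − 6103 = -300, so w ≈ -300/-82 = 3.66.

w ≈ 3.7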